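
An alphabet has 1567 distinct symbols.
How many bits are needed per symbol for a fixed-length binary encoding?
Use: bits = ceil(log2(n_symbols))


log2(1567) = 10.6138
Bracket: 2^10 = 1024 < 1567 <= 2^11 = 2048
So ceil(log2(1567)) = 11

bits = ceil(log2(1567)) = ceil(10.6138) = 11 bits


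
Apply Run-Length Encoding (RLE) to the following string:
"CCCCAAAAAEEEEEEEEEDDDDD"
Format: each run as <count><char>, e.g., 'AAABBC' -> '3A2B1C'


Scanning runs left to right:
  i=0: run of 'C' x 4 -> '4C'
  i=4: run of 'A' x 5 -> '5A'
  i=9: run of 'E' x 9 -> '9E'
  i=18: run of 'D' x 5 -> '5D'

RLE = 4C5A9E5D


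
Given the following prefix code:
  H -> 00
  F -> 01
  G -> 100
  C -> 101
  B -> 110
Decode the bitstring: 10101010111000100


Decoding step by step:
Bits 101 -> C
Bits 01 -> F
Bits 01 -> F
Bits 01 -> F
Bits 110 -> B
Bits 00 -> H
Bits 100 -> G


Decoded message: CFFFBHG


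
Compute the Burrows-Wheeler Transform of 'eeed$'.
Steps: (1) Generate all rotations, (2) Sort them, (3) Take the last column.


Rotations (sorted):
  0: $eeed -> last char: d
  1: d$eee -> last char: e
  2: ed$ee -> last char: e
  3: eed$e -> last char: e
  4: eeed$ -> last char: $


BWT = deee$


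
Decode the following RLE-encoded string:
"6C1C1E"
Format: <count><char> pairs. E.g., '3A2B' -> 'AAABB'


Expanding each <count><char> pair:
  6C -> 'CCCCCC'
  1C -> 'C'
  1E -> 'E'

Decoded = CCCCCCCE


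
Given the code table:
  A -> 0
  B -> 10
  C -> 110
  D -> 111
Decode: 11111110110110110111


Decoding:
111 -> D
111 -> D
10 -> B
110 -> C
110 -> C
110 -> C
111 -> D


Result: DDBCCCD


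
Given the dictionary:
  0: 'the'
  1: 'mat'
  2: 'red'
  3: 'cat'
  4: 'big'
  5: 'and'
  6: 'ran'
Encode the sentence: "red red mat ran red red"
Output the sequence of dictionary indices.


Look up each word in the dictionary:
  'red' -> 2
  'red' -> 2
  'mat' -> 1
  'ran' -> 6
  'red' -> 2
  'red' -> 2

Encoded: [2, 2, 1, 6, 2, 2]


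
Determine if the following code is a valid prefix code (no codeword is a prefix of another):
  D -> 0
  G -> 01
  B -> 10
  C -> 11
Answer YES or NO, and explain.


Checking each pair (does one codeword prefix another?):
  D='0' vs G='01': prefix -- VIOLATION

NO -- this is NOT a valid prefix code. D (0) is a prefix of G (01).


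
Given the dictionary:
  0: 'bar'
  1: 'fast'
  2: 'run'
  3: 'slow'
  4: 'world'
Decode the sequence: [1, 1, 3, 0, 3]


Look up each index in the dictionary:
  1 -> 'fast'
  1 -> 'fast'
  3 -> 'slow'
  0 -> 'bar'
  3 -> 'slow'

Decoded: "fast fast slow bar slow"


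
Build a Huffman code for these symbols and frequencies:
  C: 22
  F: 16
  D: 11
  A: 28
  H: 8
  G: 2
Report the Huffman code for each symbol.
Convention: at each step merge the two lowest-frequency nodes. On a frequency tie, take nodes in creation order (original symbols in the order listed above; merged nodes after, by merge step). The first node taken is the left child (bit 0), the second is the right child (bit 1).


Huffman tree construction:
Step 1: Merge G(2) + H(8) = 10
Step 2: Merge (G+H)(10) + D(11) = 21
Step 3: Merge F(16) + ((G+H)+D)(21) = 37
Step 4: Merge C(22) + A(28) = 50
Step 5: Merge (F+((G+H)+D))(37) + (C+A)(50) = 87
Read each symbol's code off the tree from the root (left child = 0, right child = 1).

Codes:
  C: 10 (length 2)
  F: 00 (length 2)
  D: 011 (length 3)
  A: 11 (length 2)
  H: 0101 (length 4)
  G: 0100 (length 4)
Average code length: 205/87 = 2.3563 bits/symbol


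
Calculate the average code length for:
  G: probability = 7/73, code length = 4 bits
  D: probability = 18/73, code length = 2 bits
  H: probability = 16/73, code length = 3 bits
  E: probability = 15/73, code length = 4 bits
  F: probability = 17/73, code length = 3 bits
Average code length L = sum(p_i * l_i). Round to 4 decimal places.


Weighted contributions p_i * l_i:
  G: (7/73) * 4 = 28/73
  D: (18/73) * 2 = 36/73
  H: (16/73) * 3 = 48/73
  E: (15/73) * 4 = 60/73
  F: (17/73) * 3 = 51/73
Sum = (28 + 36 + 48 + 60 + 51)/73 = 223/73

L = 223/73 = 3.0548 bits/symbol


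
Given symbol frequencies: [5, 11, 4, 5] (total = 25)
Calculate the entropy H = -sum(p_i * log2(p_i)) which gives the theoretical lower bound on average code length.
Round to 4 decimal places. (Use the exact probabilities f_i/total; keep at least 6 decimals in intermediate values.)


Per-symbol terms -p_i * log2(p_i) with p_i = f_i/25:
  p = 5/25 = 0.200000: log2(p) = -2.321928, -p*log2(p) = 0.464386
  p = 11/25 = 0.440000: log2(p) = -1.184425, -p*log2(p) = 0.521147
  p = 4/25 = 0.160000: log2(p) = -2.643856, -p*log2(p) = 0.423017
  p = 5/25 = 0.200000: log2(p) = -2.321928, -p*log2(p) = 0.464386
H = 0.464386 + 0.521147 + 0.423017 + 0.464386 = 1.872936

H = 1.8729 bits/symbol


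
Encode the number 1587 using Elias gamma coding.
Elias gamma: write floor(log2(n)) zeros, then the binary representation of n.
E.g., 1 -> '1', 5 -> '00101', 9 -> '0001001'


num_bits = floor(log2(1587)) + 1 = 11
leading_zeros = num_bits - 1 = 10
binary(1587) = 11000110011

Elias gamma(1587) = '0000000000' + '11000110011' = 000000000011000110011 (21 bits)


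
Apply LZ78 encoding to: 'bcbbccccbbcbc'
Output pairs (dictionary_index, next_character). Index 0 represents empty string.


LZ78 encoding steps:
Dictionary: {0: ''}
Step 1: w='' (idx 0), next='b' -> output (0, 'b'), add 'b' as idx 1
Step 2: w='' (idx 0), next='c' -> output (0, 'c'), add 'c' as idx 2
Step 3: w='b' (idx 1), next='b' -> output (1, 'b'), add 'bb' as idx 3
Step 4: w='c' (idx 2), next='c' -> output (2, 'c'), add 'cc' as idx 4
Step 5: w='cc' (idx 4), next='b' -> output (4, 'b'), add 'ccb' as idx 5
Step 6: w='b' (idx 1), next='c' -> output (1, 'c'), add 'bc' as idx 6
Step 7: w='bc' (idx 6), end of input -> output (6, '')


Encoded: [(0, 'b'), (0, 'c'), (1, 'b'), (2, 'c'), (4, 'b'), (1, 'c'), (6, '')]


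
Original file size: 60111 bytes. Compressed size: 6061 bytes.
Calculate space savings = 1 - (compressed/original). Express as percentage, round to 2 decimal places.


ratio = compressed/original = 6061/60111 = 0.10083
savings = 1 - ratio = 1 - 0.10083 = 0.89917
as a percentage: 0.89917 * 100 = 89.92%

Space savings = 1 - 6061/60111 = 89.92%


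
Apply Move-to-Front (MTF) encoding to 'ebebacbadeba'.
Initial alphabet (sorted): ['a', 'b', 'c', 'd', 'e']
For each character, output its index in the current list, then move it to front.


MTF encoding:
'e': index 4 in ['a', 'b', 'c', 'd', 'e'] -> ['e', 'a', 'b', 'c', 'd']
'b': index 2 in ['e', 'a', 'b', 'c', 'd'] -> ['b', 'e', 'a', 'c', 'd']
'e': index 1 in ['b', 'e', 'a', 'c', 'd'] -> ['e', 'b', 'a', 'c', 'd']
'b': index 1 in ['e', 'b', 'a', 'c', 'd'] -> ['b', 'e', 'a', 'c', 'd']
'a': index 2 in ['b', 'e', 'a', 'c', 'd'] -> ['a', 'b', 'e', 'c', 'd']
'c': index 3 in ['a', 'b', 'e', 'c', 'd'] -> ['c', 'a', 'b', 'e', 'd']
'b': index 2 in ['c', 'a', 'b', 'e', 'd'] -> ['b', 'c', 'a', 'e', 'd']
'a': index 2 in ['b', 'c', 'a', 'e', 'd'] -> ['a', 'b', 'c', 'e', 'd']
'd': index 4 in ['a', 'b', 'c', 'e', 'd'] -> ['d', 'a', 'b', 'c', 'e']
'e': index 4 in ['d', 'a', 'b', 'c', 'e'] -> ['e', 'd', 'a', 'b', 'c']
'b': index 3 in ['e', 'd', 'a', 'b', 'c'] -> ['b', 'e', 'd', 'a', 'c']
'a': index 3 in ['b', 'e', 'd', 'a', 'c'] -> ['a', 'b', 'e', 'd', 'c']


Output: [4, 2, 1, 1, 2, 3, 2, 2, 4, 4, 3, 3]


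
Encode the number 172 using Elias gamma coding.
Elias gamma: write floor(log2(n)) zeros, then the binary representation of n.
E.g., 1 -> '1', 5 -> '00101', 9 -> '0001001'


num_bits = floor(log2(172)) + 1 = 8
leading_zeros = num_bits - 1 = 7
binary(172) = 10101100

Elias gamma(172) = '0000000' + '10101100' = 000000010101100 (15 bits)


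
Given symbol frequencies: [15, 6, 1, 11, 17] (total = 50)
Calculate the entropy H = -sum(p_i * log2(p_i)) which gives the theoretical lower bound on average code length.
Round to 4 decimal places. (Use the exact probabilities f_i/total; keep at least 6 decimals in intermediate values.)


Per-symbol terms -p_i * log2(p_i) with p_i = f_i/50:
  p = 15/50 = 0.300000: log2(p) = -1.736966, -p*log2(p) = 0.521090
  p = 6/50 = 0.120000: log2(p) = -3.058894, -p*log2(p) = 0.367067
  p = 1/50 = 0.020000: log2(p) = -5.643856, -p*log2(p) = 0.112877
  p = 11/50 = 0.220000: log2(p) = -2.184425, -p*log2(p) = 0.480573
  p = 17/50 = 0.340000: log2(p) = -1.556393, -p*log2(p) = 0.529174
H = 0.521090 + 0.367067 + 0.112877 + 0.480573 + 0.529174 = 2.010781

H = 2.0108 bits/symbol


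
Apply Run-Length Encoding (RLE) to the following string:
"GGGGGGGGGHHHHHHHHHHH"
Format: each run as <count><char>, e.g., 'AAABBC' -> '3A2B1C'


Scanning runs left to right:
  i=0: run of 'G' x 9 -> '9G'
  i=9: run of 'H' x 11 -> '11H'

RLE = 9G11H


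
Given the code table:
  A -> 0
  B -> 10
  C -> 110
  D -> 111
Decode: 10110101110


Decoding:
10 -> B
110 -> C
10 -> B
111 -> D
0 -> A


Result: BCBDA


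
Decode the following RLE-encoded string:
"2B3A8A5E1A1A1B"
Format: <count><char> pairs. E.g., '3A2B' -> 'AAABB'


Expanding each <count><char> pair:
  2B -> 'BB'
  3A -> 'AAA'
  8A -> 'AAAAAAAA'
  5E -> 'EEEEE'
  1A -> 'A'
  1A -> 'A'
  1B -> 'B'

Decoded = BBAAAAAAAAAAAEEEEEAAB


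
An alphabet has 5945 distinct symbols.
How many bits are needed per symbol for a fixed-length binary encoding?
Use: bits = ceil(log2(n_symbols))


log2(5945) = 12.5375
Bracket: 2^12 = 4096 < 5945 <= 2^13 = 8192
So ceil(log2(5945)) = 13

bits = ceil(log2(5945)) = ceil(12.5375) = 13 bits


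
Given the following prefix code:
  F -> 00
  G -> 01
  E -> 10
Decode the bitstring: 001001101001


Decoding step by step:
Bits 00 -> F
Bits 10 -> E
Bits 01 -> G
Bits 10 -> E
Bits 10 -> E
Bits 01 -> G


Decoded message: FEGEEG


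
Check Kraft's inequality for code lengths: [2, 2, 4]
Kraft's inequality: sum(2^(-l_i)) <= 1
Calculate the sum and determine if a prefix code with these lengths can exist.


Sum = 2^(-2) + 2^(-2) + 2^(-4)
    = 0.25 + 0.25 + 0.0625
    = 9/16 = 0.5625
Since 0.5625 <= 1, Kraft's inequality IS satisfied.
A prefix code with these lengths CAN exist.

Kraft sum = 0.5625. Satisfied.


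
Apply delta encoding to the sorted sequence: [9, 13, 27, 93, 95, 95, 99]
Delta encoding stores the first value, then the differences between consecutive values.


First value: 9
Deltas:
  13 - 9 = 4
  27 - 13 = 14
  93 - 27 = 66
  95 - 93 = 2
  95 - 95 = 0
  99 - 95 = 4


Delta encoded: [9, 4, 14, 66, 2, 0, 4]


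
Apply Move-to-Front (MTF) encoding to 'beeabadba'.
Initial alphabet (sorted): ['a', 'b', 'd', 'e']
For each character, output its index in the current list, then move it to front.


MTF encoding:
'b': index 1 in ['a', 'b', 'd', 'e'] -> ['b', 'a', 'd', 'e']
'e': index 3 in ['b', 'a', 'd', 'e'] -> ['e', 'b', 'a', 'd']
'e': index 0 in ['e', 'b', 'a', 'd'] -> ['e', 'b', 'a', 'd']
'a': index 2 in ['e', 'b', 'a', 'd'] -> ['a', 'e', 'b', 'd']
'b': index 2 in ['a', 'e', 'b', 'd'] -> ['b', 'a', 'e', 'd']
'a': index 1 in ['b', 'a', 'e', 'd'] -> ['a', 'b', 'e', 'd']
'd': index 3 in ['a', 'b', 'e', 'd'] -> ['d', 'a', 'b', 'e']
'b': index 2 in ['d', 'a', 'b', 'e'] -> ['b', 'd', 'a', 'e']
'a': index 2 in ['b', 'd', 'a', 'e'] -> ['a', 'b', 'd', 'e']


Output: [1, 3, 0, 2, 2, 1, 3, 2, 2]


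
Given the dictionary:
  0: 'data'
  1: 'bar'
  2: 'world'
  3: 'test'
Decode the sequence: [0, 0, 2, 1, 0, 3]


Look up each index in the dictionary:
  0 -> 'data'
  0 -> 'data'
  2 -> 'world'
  1 -> 'bar'
  0 -> 'data'
  3 -> 'test'

Decoded: "data data world bar data test"


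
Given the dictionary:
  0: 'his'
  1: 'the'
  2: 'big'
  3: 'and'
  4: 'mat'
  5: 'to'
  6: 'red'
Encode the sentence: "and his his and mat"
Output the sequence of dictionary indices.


Look up each word in the dictionary:
  'and' -> 3
  'his' -> 0
  'his' -> 0
  'and' -> 3
  'mat' -> 4

Encoded: [3, 0, 0, 3, 4]


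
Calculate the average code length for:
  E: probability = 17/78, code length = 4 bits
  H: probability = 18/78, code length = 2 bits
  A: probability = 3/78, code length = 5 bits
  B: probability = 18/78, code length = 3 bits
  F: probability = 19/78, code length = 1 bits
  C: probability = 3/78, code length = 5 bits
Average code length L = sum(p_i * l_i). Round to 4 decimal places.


Weighted contributions p_i * l_i:
  E: (17/78) * 4 = 68/78
  H: (18/78) * 2 = 36/78
  A: (3/78) * 5 = 15/78
  B: (18/78) * 3 = 54/78
  F: (19/78) * 1 = 19/78
  C: (3/78) * 5 = 15/78
Sum = (68 + 36 + 15 + 54 + 19 + 15)/78 = 207/78

L = 207/78 = 2.6538 bits/symbol


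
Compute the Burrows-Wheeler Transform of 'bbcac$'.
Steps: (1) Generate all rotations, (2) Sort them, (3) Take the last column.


Rotations (sorted):
  0: $bbcac -> last char: c
  1: ac$bbc -> last char: c
  2: bbcac$ -> last char: $
  3: bcac$b -> last char: b
  4: c$bbca -> last char: a
  5: cac$bb -> last char: b


BWT = cc$bab


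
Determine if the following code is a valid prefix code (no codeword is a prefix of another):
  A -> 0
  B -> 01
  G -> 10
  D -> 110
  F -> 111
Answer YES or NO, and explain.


Checking each pair (does one codeword prefix another?):
  A='0' vs B='01': prefix -- VIOLATION

NO -- this is NOT a valid prefix code. A (0) is a prefix of B (01).


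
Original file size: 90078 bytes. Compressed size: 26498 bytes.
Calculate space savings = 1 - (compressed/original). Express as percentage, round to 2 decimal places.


ratio = compressed/original = 26498/90078 = 0.294167
savings = 1 - ratio = 1 - 0.294167 = 0.705833
as a percentage: 0.705833 * 100 = 70.58%

Space savings = 1 - 26498/90078 = 70.58%


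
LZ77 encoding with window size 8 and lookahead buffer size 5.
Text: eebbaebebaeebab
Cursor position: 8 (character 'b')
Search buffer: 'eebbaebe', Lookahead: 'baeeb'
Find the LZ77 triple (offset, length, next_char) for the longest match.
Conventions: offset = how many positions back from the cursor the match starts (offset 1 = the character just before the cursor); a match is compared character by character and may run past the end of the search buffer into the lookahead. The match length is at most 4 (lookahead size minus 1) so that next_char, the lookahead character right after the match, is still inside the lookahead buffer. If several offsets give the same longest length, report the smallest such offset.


Try each offset into the search buffer:
  offset=1 (pos 7, char 'e'): match length 0
  offset=2 (pos 6, char 'b'): match length 1
  offset=3 (pos 5, char 'e'): match length 0
  offset=4 (pos 4, char 'a'): match length 0
  offset=5 (pos 3, char 'b'): match length 3
  offset=6 (pos 2, char 'b'): match length 1
  offset=7 (pos 1, char 'e'): match length 0
  offset=8 (pos 0, char 'e'): match length 0
Longest match has length 3 at offset 5.
next_char = character at position 8 + 3 = 11 -> 'e'

Best match: offset=5, length=3 (matching 'bae' starting at position 3)
LZ77 triple: (5, 3, 'e')


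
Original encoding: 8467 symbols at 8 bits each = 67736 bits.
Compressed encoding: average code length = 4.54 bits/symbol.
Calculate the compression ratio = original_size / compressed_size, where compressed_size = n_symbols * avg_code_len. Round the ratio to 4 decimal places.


original_size = n_symbols * orig_bits = 8467 * 8 = 67736 bits
compressed_size = n_symbols * avg_code_len = 8467 * 4.54 = 38440.18 bits
ratio = original_size / compressed_size = 67736 / 38440.18 = 1.7621

Compression ratio = 1.7621


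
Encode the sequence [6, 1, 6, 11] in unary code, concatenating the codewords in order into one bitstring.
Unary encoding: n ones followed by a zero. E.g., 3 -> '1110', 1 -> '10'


Encode each number as n ones followed by a terminating 0:
  6 -> 1111110 (7 bits)
  1 -> 10 (2 bits)
  6 -> 1111110 (7 bits)
  11 -> 111111111110 (12 bits)
Total length = 7 + 2 + 7 + 12 = 28 bits.

Unary([6, 1, 6, 11]) = 1111110101111110111111111110 (28 bits)


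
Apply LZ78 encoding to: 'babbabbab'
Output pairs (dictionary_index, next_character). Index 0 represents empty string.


LZ78 encoding steps:
Dictionary: {0: ''}
Step 1: w='' (idx 0), next='b' -> output (0, 'b'), add 'b' as idx 1
Step 2: w='' (idx 0), next='a' -> output (0, 'a'), add 'a' as idx 2
Step 3: w='b' (idx 1), next='b' -> output (1, 'b'), add 'bb' as idx 3
Step 4: w='a' (idx 2), next='b' -> output (2, 'b'), add 'ab' as idx 4
Step 5: w='b' (idx 1), next='a' -> output (1, 'a'), add 'ba' as idx 5
Step 6: w='b' (idx 1), end of input -> output (1, '')


Encoded: [(0, 'b'), (0, 'a'), (1, 'b'), (2, 'b'), (1, 'a'), (1, '')]


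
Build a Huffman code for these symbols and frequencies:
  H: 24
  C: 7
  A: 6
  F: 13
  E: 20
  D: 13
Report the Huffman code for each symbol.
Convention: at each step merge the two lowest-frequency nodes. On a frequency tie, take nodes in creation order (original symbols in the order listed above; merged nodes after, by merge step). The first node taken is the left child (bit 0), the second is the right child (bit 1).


Huffman tree construction:
Step 1: Merge A(6) + C(7) = 13
Step 2: Merge F(13) + D(13) = 26
Step 3: Merge (A+C)(13) + E(20) = 33
Step 4: Merge H(24) + (F+D)(26) = 50
Step 5: Merge ((A+C)+E)(33) + (H+(F+D))(50) = 83
Read each symbol's code off the tree from the root (left child = 0, right child = 1).

Codes:
  H: 10 (length 2)
  C: 001 (length 3)
  A: 000 (length 3)
  F: 110 (length 3)
  E: 01 (length 2)
  D: 111 (length 3)
Average code length: 205/83 = 2.4699 bits/symbol


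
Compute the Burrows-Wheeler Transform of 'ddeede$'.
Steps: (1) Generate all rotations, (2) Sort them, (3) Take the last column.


Rotations (sorted):
  0: $ddeede -> last char: e
  1: ddeede$ -> last char: $
  2: de$ddee -> last char: e
  3: deede$d -> last char: d
  4: e$ddeed -> last char: d
  5: ede$dde -> last char: e
  6: eede$dd -> last char: d


BWT = e$edded


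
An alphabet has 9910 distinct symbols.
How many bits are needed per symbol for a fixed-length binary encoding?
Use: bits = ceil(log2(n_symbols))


log2(9910) = 13.2747
Bracket: 2^13 = 8192 < 9910 <= 2^14 = 16384
So ceil(log2(9910)) = 14

bits = ceil(log2(9910)) = ceil(13.2747) = 14 bits


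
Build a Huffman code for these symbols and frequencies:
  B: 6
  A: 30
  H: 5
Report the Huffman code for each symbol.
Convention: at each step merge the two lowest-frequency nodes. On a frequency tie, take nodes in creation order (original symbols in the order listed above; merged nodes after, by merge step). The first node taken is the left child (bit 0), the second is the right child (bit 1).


Huffman tree construction:
Step 1: Merge H(5) + B(6) = 11
Step 2: Merge (H+B)(11) + A(30) = 41
Read each symbol's code off the tree from the root (left child = 0, right child = 1).

Codes:
  B: 01 (length 2)
  A: 1 (length 1)
  H: 00 (length 2)
Average code length: 52/41 = 1.2683 bits/symbol


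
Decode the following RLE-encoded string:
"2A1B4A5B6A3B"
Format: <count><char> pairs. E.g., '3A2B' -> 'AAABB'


Expanding each <count><char> pair:
  2A -> 'AA'
  1B -> 'B'
  4A -> 'AAAA'
  5B -> 'BBBBB'
  6A -> 'AAAAAA'
  3B -> 'BBB'

Decoded = AABAAAABBBBBAAAAAABBB


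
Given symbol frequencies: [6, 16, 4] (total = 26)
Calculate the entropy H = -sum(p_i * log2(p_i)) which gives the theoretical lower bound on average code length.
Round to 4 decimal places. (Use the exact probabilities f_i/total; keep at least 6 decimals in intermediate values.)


Per-symbol terms -p_i * log2(p_i) with p_i = f_i/26:
  p = 6/26 = 0.230769: log2(p) = -2.115477, -p*log2(p) = 0.488187
  p = 16/26 = 0.615385: log2(p) = -0.700440, -p*log2(p) = 0.431040
  p = 4/26 = 0.153846: log2(p) = -2.700440, -p*log2(p) = 0.415452
H = 0.488187 + 0.431040 + 0.415452 = 1.334679

H = 1.3347 bits/symbol


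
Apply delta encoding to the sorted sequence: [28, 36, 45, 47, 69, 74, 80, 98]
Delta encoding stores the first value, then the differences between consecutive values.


First value: 28
Deltas:
  36 - 28 = 8
  45 - 36 = 9
  47 - 45 = 2
  69 - 47 = 22
  74 - 69 = 5
  80 - 74 = 6
  98 - 80 = 18


Delta encoded: [28, 8, 9, 2, 22, 5, 6, 18]


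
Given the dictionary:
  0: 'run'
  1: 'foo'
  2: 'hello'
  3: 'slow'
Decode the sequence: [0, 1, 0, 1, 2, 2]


Look up each index in the dictionary:
  0 -> 'run'
  1 -> 'foo'
  0 -> 'run'
  1 -> 'foo'
  2 -> 'hello'
  2 -> 'hello'

Decoded: "run foo run foo hello hello"


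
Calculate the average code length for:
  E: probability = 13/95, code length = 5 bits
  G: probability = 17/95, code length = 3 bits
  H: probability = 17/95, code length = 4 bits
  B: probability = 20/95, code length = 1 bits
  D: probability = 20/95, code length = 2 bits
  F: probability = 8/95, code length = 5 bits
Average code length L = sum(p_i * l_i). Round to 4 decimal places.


Weighted contributions p_i * l_i:
  E: (13/95) * 5 = 65/95
  G: (17/95) * 3 = 51/95
  H: (17/95) * 4 = 68/95
  B: (20/95) * 1 = 20/95
  D: (20/95) * 2 = 40/95
  F: (8/95) * 5 = 40/95
Sum = (65 + 51 + 68 + 20 + 40 + 40)/95 = 284/95

L = 284/95 = 2.9895 bits/symbol


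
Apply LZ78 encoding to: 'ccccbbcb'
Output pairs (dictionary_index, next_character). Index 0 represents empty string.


LZ78 encoding steps:
Dictionary: {0: ''}
Step 1: w='' (idx 0), next='c' -> output (0, 'c'), add 'c' as idx 1
Step 2: w='c' (idx 1), next='c' -> output (1, 'c'), add 'cc' as idx 2
Step 3: w='c' (idx 1), next='b' -> output (1, 'b'), add 'cb' as idx 3
Step 4: w='' (idx 0), next='b' -> output (0, 'b'), add 'b' as idx 4
Step 5: w='cb' (idx 3), end of input -> output (3, '')


Encoded: [(0, 'c'), (1, 'c'), (1, 'b'), (0, 'b'), (3, '')]


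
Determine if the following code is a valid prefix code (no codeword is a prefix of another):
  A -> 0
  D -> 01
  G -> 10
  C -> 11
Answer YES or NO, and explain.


Checking each pair (does one codeword prefix another?):
  A='0' vs D='01': prefix -- VIOLATION

NO -- this is NOT a valid prefix code. A (0) is a prefix of D (01).


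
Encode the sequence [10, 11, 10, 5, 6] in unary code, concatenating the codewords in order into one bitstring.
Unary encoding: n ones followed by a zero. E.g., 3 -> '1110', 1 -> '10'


Encode each number as n ones followed by a terminating 0:
  10 -> 11111111110 (11 bits)
  11 -> 111111111110 (12 bits)
  10 -> 11111111110 (11 bits)
  5 -> 111110 (6 bits)
  6 -> 1111110 (7 bits)
Total length = 11 + 12 + 11 + 6 + 7 = 47 bits.

Unary([10, 11, 10, 5, 6]) = 11111111110111111111110111111111101111101111110 (47 bits)


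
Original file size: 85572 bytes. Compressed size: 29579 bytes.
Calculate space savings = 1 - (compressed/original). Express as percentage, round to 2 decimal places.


ratio = compressed/original = 29579/85572 = 0.345662
savings = 1 - ratio = 1 - 0.345662 = 0.654338
as a percentage: 0.654338 * 100 = 65.43%

Space savings = 1 - 29579/85572 = 65.43%


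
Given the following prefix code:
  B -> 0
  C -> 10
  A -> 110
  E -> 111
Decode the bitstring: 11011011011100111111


Decoding step by step:
Bits 110 -> A
Bits 110 -> A
Bits 110 -> A
Bits 111 -> E
Bits 0 -> B
Bits 0 -> B
Bits 111 -> E
Bits 111 -> E


Decoded message: AAAEBBEE


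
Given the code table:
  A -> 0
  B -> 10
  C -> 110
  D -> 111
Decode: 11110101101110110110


Decoding:
111 -> D
10 -> B
10 -> B
110 -> C
111 -> D
0 -> A
110 -> C
110 -> C


Result: DBBCDACC


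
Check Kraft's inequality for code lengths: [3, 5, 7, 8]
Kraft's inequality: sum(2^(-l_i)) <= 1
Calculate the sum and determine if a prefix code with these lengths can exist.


Sum = 2^(-3) + 2^(-5) + 2^(-7) + 2^(-8)
    = 0.125 + 0.03125 + 0.0078125 + 0.00390625
    = 43/256 = 0.16796875
Since 0.16796875 <= 1, Kraft's inequality IS satisfied.
A prefix code with these lengths CAN exist.

Kraft sum = 0.16796875. Satisfied.


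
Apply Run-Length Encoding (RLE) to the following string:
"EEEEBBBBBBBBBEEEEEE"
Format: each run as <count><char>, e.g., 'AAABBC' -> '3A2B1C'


Scanning runs left to right:
  i=0: run of 'E' x 4 -> '4E'
  i=4: run of 'B' x 9 -> '9B'
  i=13: run of 'E' x 6 -> '6E'

RLE = 4E9B6E


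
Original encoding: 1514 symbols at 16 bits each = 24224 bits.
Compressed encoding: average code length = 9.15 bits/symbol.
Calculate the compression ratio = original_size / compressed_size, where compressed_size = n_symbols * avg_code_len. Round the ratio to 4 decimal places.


original_size = n_symbols * orig_bits = 1514 * 16 = 24224 bits
compressed_size = n_symbols * avg_code_len = 1514 * 9.15 = 13853.1 bits
ratio = original_size / compressed_size = 24224 / 13853.1 = 1.7486

Compression ratio = 1.7486


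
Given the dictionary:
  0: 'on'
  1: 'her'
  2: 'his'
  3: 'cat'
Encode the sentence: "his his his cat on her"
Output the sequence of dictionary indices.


Look up each word in the dictionary:
  'his' -> 2
  'his' -> 2
  'his' -> 2
  'cat' -> 3
  'on' -> 0
  'her' -> 1

Encoded: [2, 2, 2, 3, 0, 1]


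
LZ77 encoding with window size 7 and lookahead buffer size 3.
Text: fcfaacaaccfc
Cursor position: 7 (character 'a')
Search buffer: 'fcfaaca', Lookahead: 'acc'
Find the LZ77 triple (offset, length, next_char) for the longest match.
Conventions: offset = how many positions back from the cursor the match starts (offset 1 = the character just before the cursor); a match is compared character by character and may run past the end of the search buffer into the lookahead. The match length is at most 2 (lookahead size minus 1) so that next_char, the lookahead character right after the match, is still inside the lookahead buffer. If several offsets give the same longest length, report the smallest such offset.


Try each offset into the search buffer:
  offset=1 (pos 6, char 'a'): match length 1
  offset=2 (pos 5, char 'c'): match length 0
  offset=3 (pos 4, char 'a'): match length 2
  offset=4 (pos 3, char 'a'): match length 1
  offset=5 (pos 2, char 'f'): match length 0
  offset=6 (pos 1, char 'c'): match length 0
  offset=7 (pos 0, char 'f'): match length 0
Longest match has length 2 at offset 3.
next_char = character at position 7 + 2 = 9 -> 'c'

Best match: offset=3, length=2 (matching 'ac' starting at position 4)
LZ77 triple: (3, 2, 'c')


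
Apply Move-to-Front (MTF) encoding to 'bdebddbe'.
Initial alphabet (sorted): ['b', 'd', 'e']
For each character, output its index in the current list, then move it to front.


MTF encoding:
'b': index 0 in ['b', 'd', 'e'] -> ['b', 'd', 'e']
'd': index 1 in ['b', 'd', 'e'] -> ['d', 'b', 'e']
'e': index 2 in ['d', 'b', 'e'] -> ['e', 'd', 'b']
'b': index 2 in ['e', 'd', 'b'] -> ['b', 'e', 'd']
'd': index 2 in ['b', 'e', 'd'] -> ['d', 'b', 'e']
'd': index 0 in ['d', 'b', 'e'] -> ['d', 'b', 'e']
'b': index 1 in ['d', 'b', 'e'] -> ['b', 'd', 'e']
'e': index 2 in ['b', 'd', 'e'] -> ['e', 'b', 'd']


Output: [0, 1, 2, 2, 2, 0, 1, 2]


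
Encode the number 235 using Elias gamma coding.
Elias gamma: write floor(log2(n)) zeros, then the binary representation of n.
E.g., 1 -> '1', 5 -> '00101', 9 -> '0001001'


num_bits = floor(log2(235)) + 1 = 8
leading_zeros = num_bits - 1 = 7
binary(235) = 11101011

Elias gamma(235) = '0000000' + '11101011' = 000000011101011 (15 bits)


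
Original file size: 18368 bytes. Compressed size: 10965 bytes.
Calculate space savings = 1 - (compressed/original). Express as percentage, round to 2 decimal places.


ratio = compressed/original = 10965/18368 = 0.596962
savings = 1 - ratio = 1 - 0.596962 = 0.403038
as a percentage: 0.403038 * 100 = 40.3%

Space savings = 1 - 10965/18368 = 40.3%


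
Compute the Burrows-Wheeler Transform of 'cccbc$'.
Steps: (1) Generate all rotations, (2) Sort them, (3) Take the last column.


Rotations (sorted):
  0: $cccbc -> last char: c
  1: bc$ccc -> last char: c
  2: c$cccb -> last char: b
  3: cbc$cc -> last char: c
  4: ccbc$c -> last char: c
  5: cccbc$ -> last char: $


BWT = ccbcc$


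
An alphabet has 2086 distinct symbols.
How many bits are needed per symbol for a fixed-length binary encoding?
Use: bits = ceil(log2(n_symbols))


log2(2086) = 11.0265
Bracket: 2^11 = 2048 < 2086 <= 2^12 = 4096
So ceil(log2(2086)) = 12

bits = ceil(log2(2086)) = ceil(11.0265) = 12 bits


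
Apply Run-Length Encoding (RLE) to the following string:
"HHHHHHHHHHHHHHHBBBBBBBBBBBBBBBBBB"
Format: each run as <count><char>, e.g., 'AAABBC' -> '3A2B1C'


Scanning runs left to right:
  i=0: run of 'H' x 15 -> '15H'
  i=15: run of 'B' x 18 -> '18B'

RLE = 15H18B


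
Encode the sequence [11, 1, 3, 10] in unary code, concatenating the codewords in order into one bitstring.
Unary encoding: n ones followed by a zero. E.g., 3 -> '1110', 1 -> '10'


Encode each number as n ones followed by a terminating 0:
  11 -> 111111111110 (12 bits)
  1 -> 10 (2 bits)
  3 -> 1110 (4 bits)
  10 -> 11111111110 (11 bits)
Total length = 12 + 2 + 4 + 11 = 29 bits.

Unary([11, 1, 3, 10]) = 11111111111010111011111111110 (29 bits)


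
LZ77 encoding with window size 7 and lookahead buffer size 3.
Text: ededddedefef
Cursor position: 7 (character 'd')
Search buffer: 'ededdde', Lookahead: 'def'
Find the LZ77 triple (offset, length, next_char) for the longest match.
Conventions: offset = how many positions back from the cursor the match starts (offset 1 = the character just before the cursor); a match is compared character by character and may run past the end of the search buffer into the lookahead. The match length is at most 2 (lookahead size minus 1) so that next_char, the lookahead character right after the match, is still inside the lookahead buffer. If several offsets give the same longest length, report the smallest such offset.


Try each offset into the search buffer:
  offset=1 (pos 6, char 'e'): match length 0
  offset=2 (pos 5, char 'd'): match length 2
  offset=3 (pos 4, char 'd'): match length 1
  offset=4 (pos 3, char 'd'): match length 1
  offset=5 (pos 2, char 'e'): match length 0
  offset=6 (pos 1, char 'd'): match length 2
  offset=7 (pos 0, char 'e'): match length 0
Longest match has length 2, found at offsets 2, 6; take the smallest, offset 2.
next_char = character at position 7 + 2 = 9 -> 'f'

Best match: offset=2, length=2 (matching 'de' starting at position 5)
LZ77 triple: (2, 2, 'f')


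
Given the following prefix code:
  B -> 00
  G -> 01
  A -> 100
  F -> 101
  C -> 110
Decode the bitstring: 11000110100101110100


Decoding step by step:
Bits 110 -> C
Bits 00 -> B
Bits 110 -> C
Bits 100 -> A
Bits 101 -> F
Bits 110 -> C
Bits 100 -> A


Decoded message: CBCAFCA


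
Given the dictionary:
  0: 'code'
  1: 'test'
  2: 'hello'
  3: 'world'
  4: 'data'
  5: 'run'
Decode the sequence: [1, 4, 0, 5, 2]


Look up each index in the dictionary:
  1 -> 'test'
  4 -> 'data'
  0 -> 'code'
  5 -> 'run'
  2 -> 'hello'

Decoded: "test data code run hello"


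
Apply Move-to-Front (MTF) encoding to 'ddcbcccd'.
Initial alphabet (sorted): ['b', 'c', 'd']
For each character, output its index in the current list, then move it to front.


MTF encoding:
'd': index 2 in ['b', 'c', 'd'] -> ['d', 'b', 'c']
'd': index 0 in ['d', 'b', 'c'] -> ['d', 'b', 'c']
'c': index 2 in ['d', 'b', 'c'] -> ['c', 'd', 'b']
'b': index 2 in ['c', 'd', 'b'] -> ['b', 'c', 'd']
'c': index 1 in ['b', 'c', 'd'] -> ['c', 'b', 'd']
'c': index 0 in ['c', 'b', 'd'] -> ['c', 'b', 'd']
'c': index 0 in ['c', 'b', 'd'] -> ['c', 'b', 'd']
'd': index 2 in ['c', 'b', 'd'] -> ['d', 'c', 'b']


Output: [2, 0, 2, 2, 1, 0, 0, 2]


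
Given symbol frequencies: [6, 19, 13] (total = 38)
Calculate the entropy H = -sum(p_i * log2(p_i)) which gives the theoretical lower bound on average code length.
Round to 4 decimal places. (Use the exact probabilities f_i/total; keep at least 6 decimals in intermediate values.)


Per-symbol terms -p_i * log2(p_i) with p_i = f_i/38:
  p = 6/38 = 0.157895: log2(p) = -2.662965, -p*log2(p) = 0.420468
  p = 19/38 = 0.500000: log2(p) = -1.000000, -p*log2(p) = 0.500000
  p = 13/38 = 0.342105: log2(p) = -1.547488, -p*log2(p) = 0.529404
H = 0.420468 + 0.500000 + 0.529404 = 1.449872

H = 1.4499 bits/symbol


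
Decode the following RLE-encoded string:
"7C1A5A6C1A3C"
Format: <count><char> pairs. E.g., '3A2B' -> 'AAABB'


Expanding each <count><char> pair:
  7C -> 'CCCCCCC'
  1A -> 'A'
  5A -> 'AAAAA'
  6C -> 'CCCCCC'
  1A -> 'A'
  3C -> 'CCC'

Decoded = CCCCCCCAAAAAACCCCCCACCC


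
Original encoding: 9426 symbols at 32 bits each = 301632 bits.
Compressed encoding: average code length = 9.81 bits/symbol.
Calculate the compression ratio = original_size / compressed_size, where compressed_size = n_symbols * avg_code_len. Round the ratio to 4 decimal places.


original_size = n_symbols * orig_bits = 9426 * 32 = 301632 bits
compressed_size = n_symbols * avg_code_len = 9426 * 9.81 = 92469.06 bits
ratio = original_size / compressed_size = 301632 / 92469.06 = 3.262

Compression ratio = 3.262


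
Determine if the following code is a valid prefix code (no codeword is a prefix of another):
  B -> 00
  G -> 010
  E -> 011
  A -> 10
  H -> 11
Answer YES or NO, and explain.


Checking each pair (does one codeword prefix another?):
  B='00' vs G='010': no prefix
  B='00' vs E='011': no prefix
  B='00' vs A='10': no prefix
  B='00' vs H='11': no prefix
  G='010' vs B='00': no prefix
  G='010' vs E='011': no prefix
  G='010' vs A='10': no prefix
  G='010' vs H='11': no prefix
  E='011' vs B='00': no prefix
  E='011' vs G='010': no prefix
  E='011' vs A='10': no prefix
  E='011' vs H='11': no prefix
  A='10' vs B='00': no prefix
  A='10' vs G='010': no prefix
  A='10' vs E='011': no prefix
  A='10' vs H='11': no prefix
  H='11' vs B='00': no prefix
  H='11' vs G='010': no prefix
  H='11' vs E='011': no prefix
  H='11' vs A='10': no prefix
No violation found over all pairs.

YES -- this is a valid prefix code. No codeword is a prefix of any other codeword.


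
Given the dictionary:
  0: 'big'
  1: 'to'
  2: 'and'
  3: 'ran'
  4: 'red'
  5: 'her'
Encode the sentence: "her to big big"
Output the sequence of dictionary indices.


Look up each word in the dictionary:
  'her' -> 5
  'to' -> 1
  'big' -> 0
  'big' -> 0

Encoded: [5, 1, 0, 0]


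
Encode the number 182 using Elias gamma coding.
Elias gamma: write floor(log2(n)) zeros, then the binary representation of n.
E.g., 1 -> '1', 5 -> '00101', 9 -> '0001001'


num_bits = floor(log2(182)) + 1 = 8
leading_zeros = num_bits - 1 = 7
binary(182) = 10110110

Elias gamma(182) = '0000000' + '10110110' = 000000010110110 (15 bits)


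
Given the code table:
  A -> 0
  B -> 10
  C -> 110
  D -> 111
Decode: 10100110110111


Decoding:
10 -> B
10 -> B
0 -> A
110 -> C
110 -> C
111 -> D


Result: BBACCD


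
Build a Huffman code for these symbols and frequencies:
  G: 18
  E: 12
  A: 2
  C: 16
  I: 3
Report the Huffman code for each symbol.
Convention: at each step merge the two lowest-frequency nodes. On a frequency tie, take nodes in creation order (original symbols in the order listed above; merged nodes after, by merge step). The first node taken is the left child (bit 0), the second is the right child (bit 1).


Huffman tree construction:
Step 1: Merge A(2) + I(3) = 5
Step 2: Merge (A+I)(5) + E(12) = 17
Step 3: Merge C(16) + ((A+I)+E)(17) = 33
Step 4: Merge G(18) + (C+((A+I)+E))(33) = 51
Read each symbol's code off the tree from the root (left child = 0, right child = 1).

Codes:
  G: 0 (length 1)
  E: 111 (length 3)
  A: 1100 (length 4)
  C: 10 (length 2)
  I: 1101 (length 4)
Average code length: 106/51 = 2.0784 bits/symbol


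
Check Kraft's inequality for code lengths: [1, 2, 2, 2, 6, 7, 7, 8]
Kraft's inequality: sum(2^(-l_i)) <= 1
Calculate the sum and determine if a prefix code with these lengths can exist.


Sum = 2^(-1) + 2^(-2) + 2^(-2) + 2^(-2) + 2^(-6) + 2^(-7) + 2^(-7) + 2^(-8)
    = 0.5 + 0.25 + 0.25 + 0.25 + 0.015625 + 0.0078125 + 0.0078125 + 0.00390625
    = 329/256 = 1.28515625
Since 1.28515625 > 1, Kraft's inequality is NOT satisfied.
A prefix code with these lengths CANNOT exist.

Kraft sum = 1.28515625. Not satisfied.


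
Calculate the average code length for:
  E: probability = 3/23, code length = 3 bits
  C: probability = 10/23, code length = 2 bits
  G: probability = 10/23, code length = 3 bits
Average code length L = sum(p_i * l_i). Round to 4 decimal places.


Weighted contributions p_i * l_i:
  E: (3/23) * 3 = 9/23
  C: (10/23) * 2 = 20/23
  G: (10/23) * 3 = 30/23
Sum = (9 + 20 + 30)/23 = 59/23

L = 59/23 = 2.5652 bits/symbol


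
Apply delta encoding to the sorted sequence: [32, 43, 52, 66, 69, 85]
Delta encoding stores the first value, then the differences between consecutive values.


First value: 32
Deltas:
  43 - 32 = 11
  52 - 43 = 9
  66 - 52 = 14
  69 - 66 = 3
  85 - 69 = 16


Delta encoded: [32, 11, 9, 14, 3, 16]


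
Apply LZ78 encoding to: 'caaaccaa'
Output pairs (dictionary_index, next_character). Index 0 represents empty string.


LZ78 encoding steps:
Dictionary: {0: ''}
Step 1: w='' (idx 0), next='c' -> output (0, 'c'), add 'c' as idx 1
Step 2: w='' (idx 0), next='a' -> output (0, 'a'), add 'a' as idx 2
Step 3: w='a' (idx 2), next='a' -> output (2, 'a'), add 'aa' as idx 3
Step 4: w='c' (idx 1), next='c' -> output (1, 'c'), add 'cc' as idx 4
Step 5: w='aa' (idx 3), end of input -> output (3, '')


Encoded: [(0, 'c'), (0, 'a'), (2, 'a'), (1, 'c'), (3, '')]


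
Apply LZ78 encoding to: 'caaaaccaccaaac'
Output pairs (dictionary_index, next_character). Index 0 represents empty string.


LZ78 encoding steps:
Dictionary: {0: ''}
Step 1: w='' (idx 0), next='c' -> output (0, 'c'), add 'c' as idx 1
Step 2: w='' (idx 0), next='a' -> output (0, 'a'), add 'a' as idx 2
Step 3: w='a' (idx 2), next='a' -> output (2, 'a'), add 'aa' as idx 3
Step 4: w='a' (idx 2), next='c' -> output (2, 'c'), add 'ac' as idx 4
Step 5: w='c' (idx 1), next='a' -> output (1, 'a'), add 'ca' as idx 5
Step 6: w='c' (idx 1), next='c' -> output (1, 'c'), add 'cc' as idx 6
Step 7: w='aa' (idx 3), next='a' -> output (3, 'a'), add 'aaa' as idx 7
Step 8: w='c' (idx 1), end of input -> output (1, '')


Encoded: [(0, 'c'), (0, 'a'), (2, 'a'), (2, 'c'), (1, 'a'), (1, 'c'), (3, 'a'), (1, '')]


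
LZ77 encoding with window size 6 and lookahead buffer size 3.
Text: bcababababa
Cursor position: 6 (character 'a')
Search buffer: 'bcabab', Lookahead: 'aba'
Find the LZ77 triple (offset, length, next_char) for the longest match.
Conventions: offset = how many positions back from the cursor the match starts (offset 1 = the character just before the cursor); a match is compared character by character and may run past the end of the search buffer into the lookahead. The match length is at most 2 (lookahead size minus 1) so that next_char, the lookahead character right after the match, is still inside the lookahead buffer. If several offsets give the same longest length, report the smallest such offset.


Try each offset into the search buffer:
  offset=1 (pos 5, char 'b'): match length 0
  offset=2 (pos 4, char 'a'): match length 2
  offset=3 (pos 3, char 'b'): match length 0
  offset=4 (pos 2, char 'a'): match length 2
  offset=5 (pos 1, char 'c'): match length 0
  offset=6 (pos 0, char 'b'): match length 0
Longest match has length 2, found at offsets 2, 4; take the smallest, offset 2.
next_char = character at position 6 + 2 = 8 -> 'a'

Best match: offset=2, length=2 (matching 'ab' starting at position 4)
LZ77 triple: (2, 2, 'a')


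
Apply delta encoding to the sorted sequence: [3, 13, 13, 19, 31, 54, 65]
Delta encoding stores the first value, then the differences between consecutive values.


First value: 3
Deltas:
  13 - 3 = 10
  13 - 13 = 0
  19 - 13 = 6
  31 - 19 = 12
  54 - 31 = 23
  65 - 54 = 11


Delta encoded: [3, 10, 0, 6, 12, 23, 11]


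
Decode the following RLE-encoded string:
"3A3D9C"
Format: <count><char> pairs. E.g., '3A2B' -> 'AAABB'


Expanding each <count><char> pair:
  3A -> 'AAA'
  3D -> 'DDD'
  9C -> 'CCCCCCCCC'

Decoded = AAADDDCCCCCCCCC


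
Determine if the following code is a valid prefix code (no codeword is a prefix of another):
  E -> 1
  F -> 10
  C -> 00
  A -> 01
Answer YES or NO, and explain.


Checking each pair (does one codeword prefix another?):
  E='1' vs F='10': prefix -- VIOLATION

NO -- this is NOT a valid prefix code. E (1) is a prefix of F (10).


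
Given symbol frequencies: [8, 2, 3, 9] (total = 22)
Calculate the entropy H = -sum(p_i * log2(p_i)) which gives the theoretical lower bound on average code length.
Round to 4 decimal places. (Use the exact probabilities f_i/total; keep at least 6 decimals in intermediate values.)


Per-symbol terms -p_i * log2(p_i) with p_i = f_i/22:
  p = 8/22 = 0.363636: log2(p) = -1.459432, -p*log2(p) = 0.530702
  p = 2/22 = 0.090909: log2(p) = -3.459432, -p*log2(p) = 0.314494
  p = 3/22 = 0.136364: log2(p) = -2.874469, -p*log2(p) = 0.391973
  p = 9/22 = 0.409091: log2(p) = -1.289507, -p*log2(p) = 0.527525
H = 0.530702 + 0.314494 + 0.391973 + 0.527525 = 1.764694

H = 1.7647 bits/symbol
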